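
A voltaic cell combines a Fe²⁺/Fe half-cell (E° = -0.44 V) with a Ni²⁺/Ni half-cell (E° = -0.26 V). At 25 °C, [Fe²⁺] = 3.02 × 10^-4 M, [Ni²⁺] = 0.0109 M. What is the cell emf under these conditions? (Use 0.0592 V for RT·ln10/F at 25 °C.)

The Ni²⁺/Ni couple has the higher reduction potential and acts as the cathode, so E°_cell = -0.26 − (-0.44) = 0.18 V.
Balancing electrons gives n = 2; the reaction quotient is Q = [Fe²⁺]/[Ni²⁺] = 0.0277.
At 25 °C, E = E° − (0.0592/n) log Q = 0.18 − (0.0592/2)(-1.557) = 0.180 + 0.046 = 0.226 V.

0.226 V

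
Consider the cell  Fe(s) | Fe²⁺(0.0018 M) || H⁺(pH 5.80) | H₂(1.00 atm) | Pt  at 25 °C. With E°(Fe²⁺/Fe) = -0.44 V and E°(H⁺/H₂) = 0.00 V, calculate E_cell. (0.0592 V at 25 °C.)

The hydrogen couple is the cathode, so E°_cell = 0.44 V; n = 2.
[H⁺] = 10^(−5.80) = 1.6 × 10^-6 M, and Q = [Fe²⁺]·P(H₂) / [H⁺]^2 = 7.17 × 10^8.
E = E° − (0.0592/2) log Q = 0.44 − (0.0592/2)(8.855) = 0.178 V.

0.18 V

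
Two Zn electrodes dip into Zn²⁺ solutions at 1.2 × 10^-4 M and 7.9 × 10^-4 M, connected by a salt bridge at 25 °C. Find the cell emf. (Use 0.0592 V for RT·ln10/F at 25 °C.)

Both half-cells are Zn²⁺/Zn, so E°_cell = 0. The concentrated side is the cathode; the cell reaction moves Zn²⁺ from high to low concentration with n = 2.
Q = [Zn²⁺]_dilute/[Zn²⁺]_conc = 1.2 × 10^-4/7.9 × 10^-4 = 0.152.
E = 0 − (0.0592/2) log Q = −(0.0592/2)(-0.818) = 0.0242 V.

0.024 V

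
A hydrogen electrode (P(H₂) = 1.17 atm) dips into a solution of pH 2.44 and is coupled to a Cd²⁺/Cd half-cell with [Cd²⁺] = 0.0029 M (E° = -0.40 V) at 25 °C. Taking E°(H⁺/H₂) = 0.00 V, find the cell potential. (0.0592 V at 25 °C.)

0.33 V

The hydrogen couple is the cathode, so E°_cell = 0.40 V; n = 2.
[H⁺] = 10^(−2.44) = 0.0036 M, and Q = [Cd²⁺]·P(H₂) / [H⁺]^2 = 257.
E = E° − (0.0592/2) log Q = 0.40 − (0.0592/2)(2.411) = 0.329 V.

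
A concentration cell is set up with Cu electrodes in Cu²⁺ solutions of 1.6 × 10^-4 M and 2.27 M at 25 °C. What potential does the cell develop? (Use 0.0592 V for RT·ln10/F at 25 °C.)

0.12 V

Both half-cells are Cu²⁺/Cu, so E°_cell = 0. The concentrated side is the cathode; the cell reaction moves Cu²⁺ from high to low concentration with n = 2.
Q = [Cu²⁺]_dilute/[Cu²⁺]_conc = 1.6 × 10^-4/2.27 = 7.05 × 10^-5.
E = 0 − (0.0592/2) log Q = −(0.0592/2)(-4.152) = 0.1229 V.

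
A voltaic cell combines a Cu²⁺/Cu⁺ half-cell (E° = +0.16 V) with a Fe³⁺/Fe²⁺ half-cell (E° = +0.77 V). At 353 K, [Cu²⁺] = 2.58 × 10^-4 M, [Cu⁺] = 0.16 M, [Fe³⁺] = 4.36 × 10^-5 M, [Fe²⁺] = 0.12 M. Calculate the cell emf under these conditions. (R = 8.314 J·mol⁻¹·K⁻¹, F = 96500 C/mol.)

0.565 V

The Fe³⁺/Fe²⁺ couple has the higher reduction potential and acts as the cathode, so E°_cell = +0.77 − (+0.16) = 0.61 V.
Balancing electrons gives n = 1; the reaction quotient is Q = [Cu²⁺]·[Fe²⁺]/([Cu⁺]·[Fe³⁺]) = 4.44.
E = E° − (RT/nF) ln Q = 0.61 − (8.314×353)/(1×96500) × (1.490) = 0.610 − 0.045 = 0.565 V.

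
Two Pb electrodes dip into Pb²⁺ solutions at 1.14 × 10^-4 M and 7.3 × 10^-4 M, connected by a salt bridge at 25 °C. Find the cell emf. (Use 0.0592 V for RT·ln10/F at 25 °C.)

Both half-cells are Pb²⁺/Pb, so E°_cell = 0. The concentrated side is the cathode; the cell reaction moves Pb²⁺ from high to low concentration with n = 2.
Q = [Pb²⁺]_dilute/[Pb²⁺]_conc = 1.14 × 10^-4/7.3 × 10^-4 = 0.156.
E = 0 − (0.0592/2) log Q = −(0.0592/2)(-0.806) = 0.0239 V.

0.024 V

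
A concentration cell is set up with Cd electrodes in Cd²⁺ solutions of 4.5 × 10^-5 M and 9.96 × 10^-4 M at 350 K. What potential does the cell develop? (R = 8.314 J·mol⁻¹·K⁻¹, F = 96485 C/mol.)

Both half-cells are Cd²⁺/Cd, so E°_cell = 0. The concentrated side is the cathode; the cell reaction moves Cd²⁺ from high to low concentration with n = 2.
Q = [Cd²⁺]_dilute/[Cd²⁺]_conc = 4.5 × 10^-5/9.96 × 10^-4 = 0.0452.
E = 0 − (RT/nF) ln Q = −((8.314×350)/(2×96485))(-3.097) = 0.0467 V.

0.047 V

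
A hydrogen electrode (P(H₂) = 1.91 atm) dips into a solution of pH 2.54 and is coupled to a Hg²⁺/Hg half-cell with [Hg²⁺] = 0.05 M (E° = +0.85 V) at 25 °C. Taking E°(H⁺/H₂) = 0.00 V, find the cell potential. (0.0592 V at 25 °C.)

0.97 V

The Hg²⁺/Hg couple is the cathode, so E°_cell = 0.85 V; n = 2.
[H⁺] = 10^(−2.54) = 0.0029 M, and Q = [H⁺]^2 / ([Hg²⁺]·P(H₂)) = 8.71 × 10^-5.
E = E° − (0.0592/2) log Q = 0.85 − (0.0592/2)(-4.060) = 0.970 V.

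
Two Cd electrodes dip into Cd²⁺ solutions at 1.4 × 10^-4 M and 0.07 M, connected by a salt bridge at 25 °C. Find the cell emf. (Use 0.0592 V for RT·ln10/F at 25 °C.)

0.080 V

Both half-cells are Cd²⁺/Cd, so E°_cell = 0. The concentrated side is the cathode; the cell reaction moves Cd²⁺ from high to low concentration with n = 2.
Q = [Cd²⁺]_dilute/[Cd²⁺]_conc = 1.4 × 10^-4/0.07 = 0.00200.
E = 0 − (0.0592/2) log Q = −(0.0592/2)(-2.699) = 0.0799 V.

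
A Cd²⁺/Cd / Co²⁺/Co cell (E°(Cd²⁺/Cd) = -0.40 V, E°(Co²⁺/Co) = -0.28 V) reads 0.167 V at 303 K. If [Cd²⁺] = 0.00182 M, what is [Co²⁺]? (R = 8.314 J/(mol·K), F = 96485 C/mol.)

From the Nernst equation, ln Q = nF(E° − E)/RT = 2×96485×(0.12 − 0.167)/(8.314×303) = -3.600, so Q = 0.0273.
With Q = [Cd²⁺]/[Co²⁺] and the known concentrations, [Co²⁺] in the denominator gives [Co²⁺] = 0.067 M.

0.067 M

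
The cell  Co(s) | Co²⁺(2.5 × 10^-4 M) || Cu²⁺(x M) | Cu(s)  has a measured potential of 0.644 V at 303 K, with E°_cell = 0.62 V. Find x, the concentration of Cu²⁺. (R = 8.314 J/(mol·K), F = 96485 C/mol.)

From the Nernst equation, ln Q = nF(E° − E)/RT = 2×96485×(0.62 − 0.644)/(8.314×303) = -1.838, so Q = 0.159.
With Q = [Co²⁺]/[Cu²⁺] and the known concentrations, [Cu²⁺] in the denominator gives [Cu²⁺] = 0.0016 M.

0.0016 M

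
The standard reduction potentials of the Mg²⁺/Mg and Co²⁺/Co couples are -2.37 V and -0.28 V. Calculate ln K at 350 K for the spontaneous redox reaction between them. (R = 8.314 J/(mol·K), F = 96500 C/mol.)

ln K = 138.6

E°_cell = -0.28 − (-2.37) = 2.09 V, with n = 2 electrons transferred.
At equilibrium E = 0, so the Nernst equation gives ln K = nFE°/RT = (2)(96500)(2.09)/((8.314)(350)) = 138.62.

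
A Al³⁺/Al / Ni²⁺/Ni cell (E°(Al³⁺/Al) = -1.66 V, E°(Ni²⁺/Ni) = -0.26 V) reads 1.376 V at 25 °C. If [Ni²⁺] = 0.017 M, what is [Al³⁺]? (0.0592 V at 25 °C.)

0.036 M

From the Nernst equation, log Q = n(E° − E)/0.0592 = 6(1.40 − 1.376)/0.0592 = 2.432, so Q = 271.
With Q = [Al³⁺]^2/[Ni²⁺]^3 and the known concentrations, [Al³⁺]^2 in the numerator gives [Al³⁺] = 0.036 M.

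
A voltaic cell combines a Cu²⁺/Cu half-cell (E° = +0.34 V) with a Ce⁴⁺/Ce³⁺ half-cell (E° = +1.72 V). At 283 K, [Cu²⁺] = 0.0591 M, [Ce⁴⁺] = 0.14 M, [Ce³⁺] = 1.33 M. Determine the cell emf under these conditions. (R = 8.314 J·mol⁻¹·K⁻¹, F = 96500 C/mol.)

1.36 V

The Ce⁴⁺/Ce³⁺ couple has the higher reduction potential and acts as the cathode, so E°_cell = +1.72 − (+0.34) = 1.38 V.
Balancing electrons gives n = 2; the reaction quotient is Q = [Cu²⁺]·[Ce³⁺]^2/[Ce⁴⁺]^2 = 5.33.
E = E° − (RT/nF) ln Q = 1.38 − (8.314×283)/(2×96500) × (1.674) = 1.380 − 0.020 = 1.360 V.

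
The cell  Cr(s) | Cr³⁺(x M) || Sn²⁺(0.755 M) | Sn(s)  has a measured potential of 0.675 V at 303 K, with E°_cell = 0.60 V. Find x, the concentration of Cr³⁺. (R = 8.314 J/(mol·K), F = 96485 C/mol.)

From the Nernst equation, ln Q = nF(E° − E)/RT = 6×96485×(0.60 − 0.675)/(8.314×303) = -17.235, so Q = 3.27 × 10^-8.
With Q = [Cr³⁺]^2/[Sn²⁺]^3 and the known concentrations, [Cr³⁺]^2 in the numerator gives [Cr³⁺] = 1.2 × 10^-4 M.

1.2 × 10^-4 M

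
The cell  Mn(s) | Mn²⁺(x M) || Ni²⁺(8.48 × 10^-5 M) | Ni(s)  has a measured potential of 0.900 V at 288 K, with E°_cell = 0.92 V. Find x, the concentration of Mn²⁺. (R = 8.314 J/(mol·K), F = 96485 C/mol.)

4.3 × 10^-4 M

From the Nernst equation, ln Q = nF(E° − E)/RT = 2×96485×(0.92 − 0.900)/(8.314×288) = 1.612, so Q = 5.01.
With Q = [Mn²⁺]/[Ni²⁺] and the known concentrations, [Mn²⁺] in the numerator gives [Mn²⁺] = 4.3 × 10^-4 M.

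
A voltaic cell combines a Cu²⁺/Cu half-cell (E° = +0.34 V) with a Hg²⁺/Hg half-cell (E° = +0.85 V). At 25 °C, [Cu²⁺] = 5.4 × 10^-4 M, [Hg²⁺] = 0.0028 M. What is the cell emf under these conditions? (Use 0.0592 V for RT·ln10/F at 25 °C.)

0.531 V

The Hg²⁺/Hg couple has the higher reduction potential and acts as the cathode, so E°_cell = +0.85 − (+0.34) = 0.51 V.
Balancing electrons gives n = 2; the reaction quotient is Q = [Cu²⁺]/[Hg²⁺] = 0.193.
At 25 °C, E = E° − (0.0592/n) log Q = 0.51 − (0.0592/2)(-0.715) = 0.510 + 0.021 = 0.531 V.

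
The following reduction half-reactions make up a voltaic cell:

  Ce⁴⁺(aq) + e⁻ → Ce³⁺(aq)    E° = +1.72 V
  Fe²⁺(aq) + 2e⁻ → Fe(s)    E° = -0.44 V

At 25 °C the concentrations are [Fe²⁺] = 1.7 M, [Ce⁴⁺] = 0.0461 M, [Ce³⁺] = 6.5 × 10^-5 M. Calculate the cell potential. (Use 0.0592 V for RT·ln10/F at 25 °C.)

The Ce⁴⁺/Ce³⁺ couple has the higher reduction potential and acts as the cathode, so E°_cell = +1.72 − (-0.44) = 2.16 V.
Balancing electrons gives n = 2; the reaction quotient is Q = [Fe²⁺]·[Ce³⁺]^2/[Ce⁴⁺]^2 = 3.38 × 10^-6.
At 25 °C, E = E° − (0.0592/n) log Q = 2.16 − (0.0592/2)(-5.471) = 2.160 + 0.162 = 2.322 V.

2.32 V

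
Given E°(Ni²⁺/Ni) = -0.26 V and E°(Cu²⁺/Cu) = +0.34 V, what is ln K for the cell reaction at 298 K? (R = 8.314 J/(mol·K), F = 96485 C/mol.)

E°_cell = +0.34 − (-0.26) = 0.60 V, with n = 2 electrons transferred.
At equilibrium E = 0, so the Nernst equation gives ln K = nFE°/RT = (2)(96485)(0.60)/((8.314)(298)) = 46.73.

ln K = 46.7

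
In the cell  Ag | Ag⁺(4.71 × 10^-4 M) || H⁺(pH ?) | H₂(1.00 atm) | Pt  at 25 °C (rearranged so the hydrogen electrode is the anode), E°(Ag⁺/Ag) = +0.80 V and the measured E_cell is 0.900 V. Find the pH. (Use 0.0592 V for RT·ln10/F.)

pH = 5.02

E°_cell = 0.80 V and n = 2.
log Q = n(E° − E)/0.0592 = 2×(0.80 − 0.900)/0.0592 = -3.378.
With Q = [H⁺]^2 / ([Ag⁺]^2·P(H₂)), solving for [H⁺] gives log[H⁺] = -5.016, so pH = 5.02.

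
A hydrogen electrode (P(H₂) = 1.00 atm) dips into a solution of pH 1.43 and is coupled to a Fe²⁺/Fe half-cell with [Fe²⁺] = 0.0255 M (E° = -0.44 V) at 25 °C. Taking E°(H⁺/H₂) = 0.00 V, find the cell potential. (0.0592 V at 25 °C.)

0.40 V

The hydrogen couple is the cathode, so E°_cell = 0.44 V; n = 2.
[H⁺] = 10^(−1.43) = 0.037 M, and Q = [Fe²⁺]·P(H₂) / [H⁺]^2 = 18.5.
E = E° − (0.0592/2) log Q = 0.44 − (0.0592/2)(1.267) = 0.402 V.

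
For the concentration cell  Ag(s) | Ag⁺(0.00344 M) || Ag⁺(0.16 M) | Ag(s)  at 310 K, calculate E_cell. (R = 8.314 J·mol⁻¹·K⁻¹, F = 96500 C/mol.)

Both half-cells are Ag⁺/Ag, so E°_cell = 0. The concentrated side is the cathode; the cell reaction moves Ag⁺ from high to low concentration with n = 1.
Q = [Ag⁺]_dilute/[Ag⁺]_conc = 0.00344/0.16 = 0.0215.
E = 0 − (RT/nF) ln Q = −((8.314×310)/(1×96500))(-3.840) = 0.1026 V.

0.10 V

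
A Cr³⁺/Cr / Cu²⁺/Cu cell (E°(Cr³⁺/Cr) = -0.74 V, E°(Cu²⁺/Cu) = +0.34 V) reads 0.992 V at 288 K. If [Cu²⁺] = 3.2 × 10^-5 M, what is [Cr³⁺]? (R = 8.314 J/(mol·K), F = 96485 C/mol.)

From the Nernst equation, ln Q = nF(E° − E)/RT = 6×96485×(1.08 − 0.992)/(8.314×288) = 21.276, so Q = 1.74 × 10^9.
With Q = [Cr³⁺]^2/[Cu²⁺]^3 and the known concentrations, [Cr³⁺]^2 in the numerator gives [Cr³⁺] = 0.0075 M.

0.0075 M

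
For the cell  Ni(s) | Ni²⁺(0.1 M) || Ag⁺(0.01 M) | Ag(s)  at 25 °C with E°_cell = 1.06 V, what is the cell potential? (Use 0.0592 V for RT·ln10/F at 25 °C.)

Balancing electrons gives n = 2; the reaction quotient is Q = [Ni²⁺]/[Ag⁺]^2 = 1000.
At 25 °C, E = E° − (0.0592/n) log Q = 1.06 − (0.0592/2)(3.000) = 1.060 − 0.089 = 0.971 V.

0.971 V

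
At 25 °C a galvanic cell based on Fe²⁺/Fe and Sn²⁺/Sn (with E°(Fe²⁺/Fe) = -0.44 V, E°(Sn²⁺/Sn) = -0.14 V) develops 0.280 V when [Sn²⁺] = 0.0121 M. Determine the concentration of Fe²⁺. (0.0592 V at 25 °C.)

0.057 M

From the Nernst equation, log Q = n(E° − E)/0.0592 = 2(0.30 − 0.280)/0.0592 = 0.676, so Q = 4.74.
With Q = [Fe²⁺]/[Sn²⁺] and the known concentrations, [Fe²⁺] in the numerator gives [Fe²⁺] = 0.057 M.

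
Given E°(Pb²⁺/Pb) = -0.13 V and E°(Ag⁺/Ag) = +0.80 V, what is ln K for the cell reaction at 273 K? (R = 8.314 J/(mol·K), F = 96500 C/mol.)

E°_cell = +0.80 − (-0.13) = 0.93 V, with n = 2 electrons transferred.
At equilibrium E = 0, so the Nernst equation gives ln K = nFE°/RT = (2)(96500)(0.93)/((8.314)(273)) = 79.08.

ln K = 79.1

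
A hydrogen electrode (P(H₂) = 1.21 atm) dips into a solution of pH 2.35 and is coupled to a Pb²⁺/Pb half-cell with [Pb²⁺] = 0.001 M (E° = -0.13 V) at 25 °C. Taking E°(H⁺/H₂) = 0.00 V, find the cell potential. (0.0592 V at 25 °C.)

0.077 V

The hydrogen couple is the cathode, so E°_cell = 0.13 V; n = 2.
[H⁺] = 10^(−2.35) = 0.0045 M, and Q = [Pb²⁺]·P(H₂) / [H⁺]^2 = 60.6.
E = E° − (0.0592/2) log Q = 0.13 − (0.0592/2)(1.783) = 0.077 V.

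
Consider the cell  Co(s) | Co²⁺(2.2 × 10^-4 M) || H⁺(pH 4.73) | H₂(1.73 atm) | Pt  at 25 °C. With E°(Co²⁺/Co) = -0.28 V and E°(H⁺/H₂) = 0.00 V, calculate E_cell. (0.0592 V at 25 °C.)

0.10 V

The hydrogen couple is the cathode, so E°_cell = 0.28 V; n = 2.
[H⁺] = 10^(−4.73) = 1.9 × 10^-5 M, and Q = [Co²⁺]·P(H₂) / [H⁺]^2 = 1.1 × 10^6.
E = E° − (0.0592/2) log Q = 0.28 − (0.0592/2)(6.040) = 0.101 V.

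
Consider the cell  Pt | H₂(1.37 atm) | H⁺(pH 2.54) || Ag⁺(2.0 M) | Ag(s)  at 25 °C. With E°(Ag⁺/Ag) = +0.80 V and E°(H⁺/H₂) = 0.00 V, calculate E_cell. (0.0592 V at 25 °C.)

0.97 V

The Ag⁺/Ag couple is the cathode, so E°_cell = 0.80 V; n = 2.
[H⁺] = 10^(−2.54) = 0.0029 M, and Q = [H⁺]^2 / ([Ag⁺]^2·P(H₂)) = 1.52 × 10^-6.
E = E° − (0.0592/2) log Q = 0.80 − (0.0592/2)(-5.819) = 0.972 V.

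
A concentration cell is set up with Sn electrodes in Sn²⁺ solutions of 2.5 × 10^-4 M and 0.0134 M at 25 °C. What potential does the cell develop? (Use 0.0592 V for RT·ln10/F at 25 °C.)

0.051 V

Both half-cells are Sn²⁺/Sn, so E°_cell = 0. The concentrated side is the cathode; the cell reaction moves Sn²⁺ from high to low concentration with n = 2.
Q = [Sn²⁺]_dilute/[Sn²⁺]_conc = 2.5 × 10^-4/0.0134 = 0.0187.
E = 0 − (0.0592/2) log Q = −(0.0592/2)(-1.729) = 0.0512 V.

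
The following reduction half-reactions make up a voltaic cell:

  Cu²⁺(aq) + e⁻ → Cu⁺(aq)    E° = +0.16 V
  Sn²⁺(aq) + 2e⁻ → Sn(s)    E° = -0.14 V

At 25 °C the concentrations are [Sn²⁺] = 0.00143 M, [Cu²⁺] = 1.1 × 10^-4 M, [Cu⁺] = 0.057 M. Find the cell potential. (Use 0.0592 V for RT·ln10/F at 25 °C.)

The Cu²⁺/Cu⁺ couple has the higher reduction potential and acts as the cathode, so E°_cell = +0.16 − (-0.14) = 0.30 V.
Balancing electrons gives n = 2; the reaction quotient is Q = [Sn²⁺]·[Cu⁺]^2/[Cu²⁺]^2 = 384.
At 25 °C, E = E° − (0.0592/n) log Q = 0.30 − (0.0592/2)(2.584) = 0.300 − 0.076 = 0.224 V.

0.224 V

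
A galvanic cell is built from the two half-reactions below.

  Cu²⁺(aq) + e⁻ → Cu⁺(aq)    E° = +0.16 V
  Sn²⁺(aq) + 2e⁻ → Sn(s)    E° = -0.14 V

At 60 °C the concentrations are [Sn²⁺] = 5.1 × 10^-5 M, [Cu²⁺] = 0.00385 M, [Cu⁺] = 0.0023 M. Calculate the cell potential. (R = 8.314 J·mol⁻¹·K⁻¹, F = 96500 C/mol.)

0.457 V

The Cu²⁺/Cu⁺ couple has the higher reduction potential and acts as the cathode, so E°_cell = +0.16 − (-0.14) = 0.30 V.
Balancing electrons gives n = 2; the reaction quotient is Q = [Sn²⁺]·[Cu⁺]^2/[Cu²⁺]^2 = 1.82 × 10^-5.
E = E° − (RT/nF) ln Q = 0.30 − (8.314×333)/(2×96500) × (-10.914) = 0.300 + 0.157 = 0.457 V.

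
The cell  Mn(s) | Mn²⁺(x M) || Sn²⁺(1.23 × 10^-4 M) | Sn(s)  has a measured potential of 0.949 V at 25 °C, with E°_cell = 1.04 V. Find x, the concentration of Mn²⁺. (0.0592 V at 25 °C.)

From the Nernst equation, log Q = n(E° − E)/0.0592 = 2(1.04 − 0.949)/0.0592 = 3.074, so Q = 1190.
With Q = [Mn²⁺]/[Sn²⁺] and the known concentrations, [Mn²⁺] in the numerator gives [Mn²⁺] = 0.15 M.

0.15 M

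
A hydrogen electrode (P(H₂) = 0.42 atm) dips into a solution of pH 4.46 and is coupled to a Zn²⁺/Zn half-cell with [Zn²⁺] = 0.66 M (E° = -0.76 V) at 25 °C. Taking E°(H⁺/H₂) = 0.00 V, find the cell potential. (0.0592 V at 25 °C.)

The hydrogen couple is the cathode, so E°_cell = 0.76 V; n = 2.
[H⁺] = 10^(−4.46) = 3.5 × 10^-5 M, and Q = [Zn²⁺]·P(H₂) / [H⁺]^2 = 2.31 × 10^8.
E = E° − (0.0592/2) log Q = 0.76 − (0.0592/2)(8.363) = 0.512 V.

0.51 V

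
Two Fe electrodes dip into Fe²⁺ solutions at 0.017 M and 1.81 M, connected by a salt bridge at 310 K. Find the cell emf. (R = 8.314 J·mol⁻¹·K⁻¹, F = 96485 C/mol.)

Both half-cells are Fe²⁺/Fe, so E°_cell = 0. The concentrated side is the cathode; the cell reaction moves Fe²⁺ from high to low concentration with n = 2.
Q = [Fe²⁺]_dilute/[Fe²⁺]_conc = 0.017/1.81 = 0.00939.
E = 0 − (RT/nF) ln Q = −((8.314×310)/(2×96485))(-4.668) = 0.0623 V.

0.062 V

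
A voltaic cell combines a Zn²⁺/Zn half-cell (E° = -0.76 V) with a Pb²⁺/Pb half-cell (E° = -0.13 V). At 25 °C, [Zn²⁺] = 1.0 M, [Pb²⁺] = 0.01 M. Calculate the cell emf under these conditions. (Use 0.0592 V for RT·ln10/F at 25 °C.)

The Pb²⁺/Pb couple has the higher reduction potential and acts as the cathode, so E°_cell = -0.13 − (-0.76) = 0.63 V.
Balancing electrons gives n = 2; the reaction quotient is Q = [Zn²⁺]/[Pb²⁺] = 100.
At 25 °C, E = E° − (0.0592/n) log Q = 0.63 − (0.0592/2)(2.000) = 0.630 − 0.059 = 0.571 V.

0.571 V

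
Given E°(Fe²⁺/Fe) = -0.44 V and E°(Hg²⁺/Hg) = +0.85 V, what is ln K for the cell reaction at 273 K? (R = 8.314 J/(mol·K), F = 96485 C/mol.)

ln K = 109.7

E°_cell = +0.85 − (-0.44) = 1.29 V, with n = 2 electrons transferred.
At equilibrium E = 0, so the Nernst equation gives ln K = nFE°/RT = (2)(96485)(1.29)/((8.314)(273)) = 109.67.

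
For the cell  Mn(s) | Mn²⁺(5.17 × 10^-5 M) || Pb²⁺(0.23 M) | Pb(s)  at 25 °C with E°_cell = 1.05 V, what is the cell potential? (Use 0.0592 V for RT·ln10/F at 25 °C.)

Balancing electrons gives n = 2; the reaction quotient is Q = [Mn²⁺]/[Pb²⁺] = 2.25 × 10^-4.
At 25 °C, E = E° − (0.0592/n) log Q = 1.05 − (0.0592/2)(-3.648) = 1.050 + 0.108 = 1.158 V.

1.16 V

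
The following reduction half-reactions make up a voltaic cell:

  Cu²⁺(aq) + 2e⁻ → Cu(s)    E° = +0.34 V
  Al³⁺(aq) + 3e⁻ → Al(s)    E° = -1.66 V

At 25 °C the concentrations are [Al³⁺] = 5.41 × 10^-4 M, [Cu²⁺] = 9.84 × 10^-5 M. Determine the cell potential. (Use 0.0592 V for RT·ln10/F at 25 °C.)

1.95 V

The Cu²⁺/Cu couple has the higher reduction potential and acts as the cathode, so E°_cell = +0.34 − (-1.66) = 2.00 V.
Balancing electrons gives n = 6; the reaction quotient is Q = [Al³⁺]^2/[Cu²⁺]^3 = 3.07 × 10^5.
At 25 °C, E = E° − (0.0592/n) log Q = 2.00 − (0.0592/6)(5.487) = 2.000 − 0.054 = 1.946 V.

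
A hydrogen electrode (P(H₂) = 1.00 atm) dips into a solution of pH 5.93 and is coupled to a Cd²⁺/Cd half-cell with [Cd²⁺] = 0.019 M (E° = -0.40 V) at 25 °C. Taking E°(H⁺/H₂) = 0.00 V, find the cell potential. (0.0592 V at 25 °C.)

0.100 V

The hydrogen couple is the cathode, so E°_cell = 0.40 V; n = 2.
[H⁺] = 10^(−5.93) = 1.2 × 10^-6 M, and Q = [Cd²⁺]·P(H₂) / [H⁺]^2 = 1.38 × 10^10.
E = E° − (0.0592/2) log Q = 0.40 − (0.0592/2)(10.139) = 0.100 V.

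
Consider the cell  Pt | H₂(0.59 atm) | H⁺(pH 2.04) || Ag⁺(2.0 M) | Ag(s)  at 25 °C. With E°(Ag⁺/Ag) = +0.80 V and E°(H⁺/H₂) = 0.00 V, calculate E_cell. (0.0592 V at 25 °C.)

The Ag⁺/Ag couple is the cathode, so E°_cell = 0.80 V; n = 2.
[H⁺] = 10^(−2.04) = 0.0091 M, and Q = [H⁺]^2 / ([Ag⁺]^2·P(H₂)) = 3.52 × 10^-5.
E = E° − (0.0592/2) log Q = 0.80 − (0.0592/2)(-4.453) = 0.932 V.

0.93 V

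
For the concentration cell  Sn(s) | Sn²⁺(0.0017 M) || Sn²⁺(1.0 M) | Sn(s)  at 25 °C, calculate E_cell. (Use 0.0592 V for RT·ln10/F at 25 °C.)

Both half-cells are Sn²⁺/Sn, so E°_cell = 0. The concentrated side is the cathode; the cell reaction moves Sn²⁺ from high to low concentration with n = 2.
Q = [Sn²⁺]_dilute/[Sn²⁺]_conc = 0.0017/1.0 = 0.00170.
E = 0 − (0.0592/2) log Q = −(0.0592/2)(-2.770) = 0.0820 V.

0.082 V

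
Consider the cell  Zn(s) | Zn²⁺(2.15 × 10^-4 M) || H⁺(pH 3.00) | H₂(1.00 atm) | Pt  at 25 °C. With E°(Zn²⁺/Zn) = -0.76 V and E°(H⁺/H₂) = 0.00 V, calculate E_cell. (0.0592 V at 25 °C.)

0.69 V

The hydrogen couple is the cathode, so E°_cell = 0.76 V; n = 2.
[H⁺] = 10^(−3.00) = 0.0010 M, and Q = [Zn²⁺]·P(H₂) / [H⁺]^2 = 215.
E = E° − (0.0592/2) log Q = 0.76 − (0.0592/2)(2.332) = 0.691 V.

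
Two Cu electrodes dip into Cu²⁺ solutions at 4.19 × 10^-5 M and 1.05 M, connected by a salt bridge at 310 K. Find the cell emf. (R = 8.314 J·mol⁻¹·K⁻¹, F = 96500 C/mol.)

0.14 V

Both half-cells are Cu²⁺/Cu, so E°_cell = 0. The concentrated side is the cathode; the cell reaction moves Cu²⁺ from high to low concentration with n = 2.
Q = [Cu²⁺]_dilute/[Cu²⁺]_conc = 4.19 × 10^-5/1.05 = 3.99 × 10^-5.
E = 0 − (RT/nF) ln Q = −((8.314×310)/(2×96500))(-10.129) = 0.1353 V.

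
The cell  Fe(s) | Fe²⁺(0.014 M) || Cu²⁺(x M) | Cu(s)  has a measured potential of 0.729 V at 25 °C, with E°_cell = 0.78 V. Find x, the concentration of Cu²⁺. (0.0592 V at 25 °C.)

2.6 × 10^-4 M

From the Nernst equation, log Q = n(E° − E)/0.0592 = 2(0.78 − 0.729)/0.0592 = 1.723, so Q = 52.8.
With Q = [Fe²⁺]/[Cu²⁺] and the known concentrations, [Cu²⁺] in the denominator gives [Cu²⁺] = 2.6 × 10^-4 M.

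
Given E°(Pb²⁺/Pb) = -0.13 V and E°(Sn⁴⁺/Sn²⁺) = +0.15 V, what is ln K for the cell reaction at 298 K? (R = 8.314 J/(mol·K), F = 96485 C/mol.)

ln K = 21.8

E°_cell = +0.15 − (-0.13) = 0.28 V, with n = 2 electrons transferred.
At equilibrium E = 0, so the Nernst equation gives ln K = nFE°/RT = (2)(96485)(0.28)/((8.314)(298)) = 21.81.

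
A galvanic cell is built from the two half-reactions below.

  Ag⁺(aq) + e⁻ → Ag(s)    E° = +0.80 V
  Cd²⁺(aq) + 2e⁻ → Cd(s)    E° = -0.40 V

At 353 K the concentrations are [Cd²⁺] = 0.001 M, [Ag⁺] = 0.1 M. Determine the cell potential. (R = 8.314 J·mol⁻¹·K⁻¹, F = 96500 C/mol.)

1.24 V

The Ag⁺/Ag couple has the higher reduction potential and acts as the cathode, so E°_cell = +0.80 − (-0.40) = 1.20 V.
Balancing electrons gives n = 2; the reaction quotient is Q = [Cd²⁺]/[Ag⁺]^2 = 0.100.
E = E° − (RT/nF) ln Q = 1.20 − (8.314×353)/(2×96500) × (-2.303) = 1.200 + 0.035 = 1.235 V.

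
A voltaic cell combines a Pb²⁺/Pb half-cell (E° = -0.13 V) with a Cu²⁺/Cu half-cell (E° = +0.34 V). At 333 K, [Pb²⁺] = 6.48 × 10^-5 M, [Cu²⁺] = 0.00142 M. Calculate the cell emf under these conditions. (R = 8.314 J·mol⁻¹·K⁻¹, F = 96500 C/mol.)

The Cu²⁺/Cu couple has the higher reduction potential and acts as the cathode, so E°_cell = +0.34 − (-0.13) = 0.47 V.
Balancing electrons gives n = 2; the reaction quotient is Q = [Pb²⁺]/[Cu²⁺] = 0.0456.
E = E° − (RT/nF) ln Q = 0.47 − (8.314×333)/(2×96500) × (-3.087) = 0.470 + 0.044 = 0.514 V.

0.514 V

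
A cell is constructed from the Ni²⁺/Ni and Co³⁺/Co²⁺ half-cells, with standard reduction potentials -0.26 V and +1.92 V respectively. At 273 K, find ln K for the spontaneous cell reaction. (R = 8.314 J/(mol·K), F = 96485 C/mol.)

ln K = 185.3

E°_cell = +1.92 − (-0.26) = 2.18 V, with n = 2 electrons transferred.
At equilibrium E = 0, so the Nernst equation gives ln K = nFE°/RT = (2)(96485)(2.18)/((8.314)(273)) = 185.34.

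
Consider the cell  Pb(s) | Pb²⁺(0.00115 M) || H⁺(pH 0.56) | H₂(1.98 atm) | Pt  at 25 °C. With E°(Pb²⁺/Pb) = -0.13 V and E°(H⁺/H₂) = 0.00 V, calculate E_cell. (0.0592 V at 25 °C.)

The hydrogen couple is the cathode, so E°_cell = 0.13 V; n = 2.
[H⁺] = 10^(−0.56) = 0.28 M, and Q = [Pb²⁺]·P(H₂) / [H⁺]^2 = 0.0300.
E = E° − (0.0592/2) log Q = 0.13 − (0.0592/2)(-1.523) = 0.175 V.

0.18 V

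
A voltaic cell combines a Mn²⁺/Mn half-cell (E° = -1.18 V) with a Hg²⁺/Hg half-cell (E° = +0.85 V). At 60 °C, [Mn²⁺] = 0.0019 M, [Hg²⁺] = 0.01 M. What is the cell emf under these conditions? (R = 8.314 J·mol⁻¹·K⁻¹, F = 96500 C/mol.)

The Hg²⁺/Hg couple has the higher reduction potential and acts as the cathode, so E°_cell = +0.85 − (-1.18) = 2.03 V.
Balancing electrons gives n = 2; the reaction quotient is Q = [Mn²⁺]/[Hg²⁺] = 0.190.
E = E° − (RT/nF) ln Q = 2.03 − (8.314×333)/(2×96500) × (-1.661) = 2.030 + 0.024 = 2.054 V.

2.05 V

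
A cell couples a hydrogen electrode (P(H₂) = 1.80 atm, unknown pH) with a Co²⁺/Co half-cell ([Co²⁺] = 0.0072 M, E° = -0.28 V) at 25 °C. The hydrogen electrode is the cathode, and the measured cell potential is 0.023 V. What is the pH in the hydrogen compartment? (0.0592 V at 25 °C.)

E°_cell = 0.28 V and n = 2.
log Q = n(E° − E)/0.0592 = 2×(0.28 − 0.023)/0.0592 = 8.682.
With Q = [Co²⁺]·P(H₂) / [H⁺]^2, solving for [H⁺] gives log[H⁺] = -5.285, so pH = 5.28.

pH = 5.28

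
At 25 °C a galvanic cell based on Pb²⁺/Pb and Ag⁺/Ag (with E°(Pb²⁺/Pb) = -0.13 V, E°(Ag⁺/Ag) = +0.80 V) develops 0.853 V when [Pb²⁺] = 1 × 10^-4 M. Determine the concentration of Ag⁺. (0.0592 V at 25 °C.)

From the Nernst equation, log Q = n(E° − E)/0.0592 = 2(0.93 − 0.853)/0.0592 = 2.601, so Q = 399.
With Q = [Pb²⁺]/[Ag⁺]^2 and the known concentrations, [Ag⁺]^2 in the denominator gives [Ag⁺] = 5 × 10^-4 M.

5 × 10^-4 M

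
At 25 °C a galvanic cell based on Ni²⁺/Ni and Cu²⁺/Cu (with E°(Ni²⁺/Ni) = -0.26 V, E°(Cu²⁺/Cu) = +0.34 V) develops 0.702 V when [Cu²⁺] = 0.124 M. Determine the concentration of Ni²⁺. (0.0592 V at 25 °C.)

4.4 × 10^-5 M

From the Nernst equation, log Q = n(E° − E)/0.0592 = 2(0.60 − 0.702)/0.0592 = -3.446, so Q = 3.58 × 10^-4.
With Q = [Ni²⁺]/[Cu²⁺] and the known concentrations, [Ni²⁺] in the numerator gives [Ni²⁺] = 4.4 × 10^-5 M.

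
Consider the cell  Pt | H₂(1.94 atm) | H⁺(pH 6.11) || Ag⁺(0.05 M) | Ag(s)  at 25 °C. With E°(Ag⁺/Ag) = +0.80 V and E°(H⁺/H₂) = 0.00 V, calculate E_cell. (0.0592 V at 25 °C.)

1.09 V

The Ag⁺/Ag couple is the cathode, so E°_cell = 0.80 V; n = 2.
[H⁺] = 10^(−6.11) = 7.8 × 10^-7 M, and Q = [H⁺]^2 / ([Ag⁺]^2·P(H₂)) = 1.24 × 10^-10.
E = E° − (0.0592/2) log Q = 0.80 − (0.0592/2)(-9.906) = 1.093 V.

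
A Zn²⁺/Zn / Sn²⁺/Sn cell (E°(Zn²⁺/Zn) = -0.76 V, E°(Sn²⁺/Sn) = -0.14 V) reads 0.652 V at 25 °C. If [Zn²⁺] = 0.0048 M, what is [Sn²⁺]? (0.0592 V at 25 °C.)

0.058 M

From the Nernst equation, log Q = n(E° − E)/0.0592 = 2(0.62 − 0.652)/0.0592 = -1.081, so Q = 0.0830.
With Q = [Zn²⁺]/[Sn²⁺] and the known concentrations, [Sn²⁺] in the denominator gives [Sn²⁺] = 0.058 M.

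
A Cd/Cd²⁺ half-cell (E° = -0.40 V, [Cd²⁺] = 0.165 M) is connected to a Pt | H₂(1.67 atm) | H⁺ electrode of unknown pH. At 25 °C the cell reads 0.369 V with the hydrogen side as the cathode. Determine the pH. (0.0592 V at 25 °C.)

E°_cell = 0.40 V and n = 2.
log Q = n(E° − E)/0.0592 = 2×(0.40 − 0.369)/0.0592 = 1.047.
With Q = [Cd²⁺]·P(H₂) / [H⁺]^2, solving for [H⁺] gives log[H⁺] = -0.804, so pH = 0.80.

pH = 0.80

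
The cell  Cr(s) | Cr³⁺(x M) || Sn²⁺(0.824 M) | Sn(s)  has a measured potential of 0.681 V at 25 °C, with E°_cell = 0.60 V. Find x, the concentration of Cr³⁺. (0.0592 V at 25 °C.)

From the Nernst equation, log Q = n(E° − E)/0.0592 = 6(0.60 − 0.681)/0.0592 = -8.209, so Q = 6.17 × 10^-9.
With Q = [Cr³⁺]^2/[Sn²⁺]^3 and the known concentrations, [Cr³⁺]^2 in the numerator gives [Cr³⁺] = 5.9 × 10^-5 M.

5.9 × 10^-5 M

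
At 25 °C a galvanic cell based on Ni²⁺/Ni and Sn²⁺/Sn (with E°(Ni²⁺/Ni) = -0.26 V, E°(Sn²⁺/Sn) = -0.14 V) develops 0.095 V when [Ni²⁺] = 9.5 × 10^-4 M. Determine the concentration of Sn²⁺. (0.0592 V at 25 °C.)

1.4 × 10^-4 M

From the Nernst equation, log Q = n(E° − E)/0.0592 = 2(0.12 − 0.095)/0.0592 = 0.845, so Q = 6.99.
With Q = [Ni²⁺]/[Sn²⁺] and the known concentrations, [Sn²⁺] in the denominator gives [Sn²⁺] = 1.4 × 10^-4 M.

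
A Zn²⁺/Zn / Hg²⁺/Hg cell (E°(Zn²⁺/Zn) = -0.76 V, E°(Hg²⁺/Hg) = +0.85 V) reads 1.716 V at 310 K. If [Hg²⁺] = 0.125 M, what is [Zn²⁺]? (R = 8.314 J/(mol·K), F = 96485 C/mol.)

From the Nernst equation, ln Q = nF(E° − E)/RT = 2×96485×(1.61 − 1.716)/(8.314×310) = -7.936, so Q = 3.57 × 10^-4.
With Q = [Zn²⁺]/[Hg²⁺] and the known concentrations, [Zn²⁺] in the numerator gives [Zn²⁺] = 4.5 × 10^-5 M.

4.5 × 10^-5 M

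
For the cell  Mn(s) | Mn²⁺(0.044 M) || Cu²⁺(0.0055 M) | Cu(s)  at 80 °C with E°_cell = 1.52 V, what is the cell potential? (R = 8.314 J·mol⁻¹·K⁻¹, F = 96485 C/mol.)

1.49 V

Balancing electrons gives n = 2; the reaction quotient is Q = [Mn²⁺]/[Cu²⁺] = 8.00.
E = E° − (RT/nF) ln Q = 1.52 − (8.314×353)/(2×96485) × (2.079) = 1.520 − 0.032 = 1.488 V.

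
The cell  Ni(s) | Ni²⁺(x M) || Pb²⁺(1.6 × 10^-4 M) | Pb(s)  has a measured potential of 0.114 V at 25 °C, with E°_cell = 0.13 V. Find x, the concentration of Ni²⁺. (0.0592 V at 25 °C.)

From the Nernst equation, log Q = n(E° − E)/0.0592 = 2(0.13 − 0.114)/0.0592 = 0.541, so Q = 3.47.
With Q = [Ni²⁺]/[Pb²⁺] and the known concentrations, [Ni²⁺] in the numerator gives [Ni²⁺] = 5.6 × 10^-4 M.

5.6 × 10^-4 M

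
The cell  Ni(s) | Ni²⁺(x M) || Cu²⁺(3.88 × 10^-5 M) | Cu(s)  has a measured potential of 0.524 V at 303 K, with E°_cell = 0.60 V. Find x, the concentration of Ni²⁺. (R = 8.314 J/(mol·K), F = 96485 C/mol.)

From the Nernst equation, ln Q = nF(E° − E)/RT = 2×96485×(0.60 − 0.524)/(8.314×303) = 5.822, so Q = 338.
With Q = [Ni²⁺]/[Cu²⁺] and the known concentrations, [Ni²⁺] in the numerator gives [Ni²⁺] = 0.013 M.

0.013 M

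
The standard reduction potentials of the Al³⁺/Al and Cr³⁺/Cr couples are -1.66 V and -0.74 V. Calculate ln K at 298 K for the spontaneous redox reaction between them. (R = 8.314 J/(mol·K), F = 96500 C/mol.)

E°_cell = -0.74 − (-1.66) = 0.92 V, with n = 3 electrons transferred.
At equilibrium E = 0, so the Nernst equation gives ln K = nFE°/RT = (3)(96500)(0.92)/((8.314)(298)) = 107.50.

ln K = 107.5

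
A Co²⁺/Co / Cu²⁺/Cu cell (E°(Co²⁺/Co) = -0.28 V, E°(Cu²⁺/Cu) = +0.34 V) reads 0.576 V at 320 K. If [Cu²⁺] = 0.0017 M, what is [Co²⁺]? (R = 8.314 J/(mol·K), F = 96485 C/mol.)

0.041 M

From the Nernst equation, ln Q = nF(E° − E)/RT = 2×96485×(0.62 − 0.576)/(8.314×320) = 3.191, so Q = 24.3.
With Q = [Co²⁺]/[Cu²⁺] and the known concentrations, [Co²⁺] in the numerator gives [Co²⁺] = 0.041 M.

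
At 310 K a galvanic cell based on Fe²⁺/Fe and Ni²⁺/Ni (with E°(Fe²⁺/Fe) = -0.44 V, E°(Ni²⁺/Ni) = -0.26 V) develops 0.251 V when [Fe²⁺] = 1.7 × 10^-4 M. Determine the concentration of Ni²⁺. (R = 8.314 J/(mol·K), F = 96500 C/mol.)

0.035 M

From the Nernst equation, ln Q = nF(E° − E)/RT = 2×96500×(0.18 − 0.251)/(8.314×310) = -5.317, so Q = 0.00491.
With Q = [Fe²⁺]/[Ni²⁺] and the known concentrations, [Ni²⁺] in the denominator gives [Ni²⁺] = 0.035 M.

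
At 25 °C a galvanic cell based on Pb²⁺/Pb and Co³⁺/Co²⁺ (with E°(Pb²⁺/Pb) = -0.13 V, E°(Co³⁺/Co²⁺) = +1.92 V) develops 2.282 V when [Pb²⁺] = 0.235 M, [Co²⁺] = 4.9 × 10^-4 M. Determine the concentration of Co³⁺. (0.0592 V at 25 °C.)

From the Nernst equation, log Q = n(E° − E)/0.0592 = 2(2.05 − 2.282)/0.0592 = -7.838, so Q = 1.45 × 10^-8.
With Q = [Pb²⁺]·[Co²⁺]^2/[Co³⁺]^2 and the known concentrations, [Co³⁺]^2 in the denominator gives [Co³⁺] = 2.0 M.

2.0 M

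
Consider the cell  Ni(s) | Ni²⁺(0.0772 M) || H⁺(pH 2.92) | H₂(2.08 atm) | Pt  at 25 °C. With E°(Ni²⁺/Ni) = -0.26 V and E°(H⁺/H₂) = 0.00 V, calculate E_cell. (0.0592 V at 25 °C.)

0.11 V

The hydrogen couple is the cathode, so E°_cell = 0.26 V; n = 2.
[H⁺] = 10^(−2.92) = 0.0012 M, and Q = [Ni²⁺]·P(H₂) / [H⁺]^2 = 1.11 × 10^5.
E = E° − (0.0592/2) log Q = 0.26 − (0.0592/2)(5.046) = 0.111 V.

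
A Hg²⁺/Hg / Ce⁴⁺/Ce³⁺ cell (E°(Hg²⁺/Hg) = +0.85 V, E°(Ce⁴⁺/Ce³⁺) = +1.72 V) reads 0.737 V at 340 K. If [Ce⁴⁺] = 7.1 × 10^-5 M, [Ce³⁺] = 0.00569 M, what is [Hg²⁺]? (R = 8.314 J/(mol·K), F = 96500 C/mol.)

1.4 M

From the Nernst equation, ln Q = nF(E° − E)/RT = 2×96500×(0.87 − 0.737)/(8.314×340) = 9.081, so Q = 8780.
With Q = [Hg²⁺]·[Ce³⁺]^2/[Ce⁴⁺]^2 and the known concentrations, [Hg²⁺] in the numerator gives [Hg²⁺] = 1.4 M.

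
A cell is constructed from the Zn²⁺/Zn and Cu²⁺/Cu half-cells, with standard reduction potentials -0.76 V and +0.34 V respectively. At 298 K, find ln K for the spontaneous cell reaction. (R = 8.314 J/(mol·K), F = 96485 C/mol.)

E°_cell = +0.34 − (-0.76) = 1.10 V, with n = 2 electrons transferred.
At equilibrium E = 0, so the Nernst equation gives ln K = nFE°/RT = (2)(96485)(1.10)/((8.314)(298)) = 85.68.

ln K = 85.7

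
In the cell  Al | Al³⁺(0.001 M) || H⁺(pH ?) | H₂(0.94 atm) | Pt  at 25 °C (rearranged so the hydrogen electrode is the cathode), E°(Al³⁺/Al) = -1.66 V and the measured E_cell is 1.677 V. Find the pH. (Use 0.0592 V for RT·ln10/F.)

E°_cell = 1.66 V and n = 6.
log Q = n(E° − E)/0.0592 = 6×(1.66 − 1.677)/0.0592 = -1.723.
With Q = [Al³⁺]^2·P(H₂)^3 / [H⁺]^6, solving for [H⁺] gives log[H⁺] = -0.726, so pH = 0.73.

pH = 0.73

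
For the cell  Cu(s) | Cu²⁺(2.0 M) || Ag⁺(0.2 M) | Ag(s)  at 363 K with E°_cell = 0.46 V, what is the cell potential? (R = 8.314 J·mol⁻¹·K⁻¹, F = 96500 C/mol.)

0.399 V

Balancing electrons gives n = 2; the reaction quotient is Q = [Cu²⁺]/[Ag⁺]^2 = 50.0.
E = E° − (RT/nF) ln Q = 0.46 − (8.314×363)/(2×96500) × (3.912) = 0.460 − 0.061 = 0.399 V.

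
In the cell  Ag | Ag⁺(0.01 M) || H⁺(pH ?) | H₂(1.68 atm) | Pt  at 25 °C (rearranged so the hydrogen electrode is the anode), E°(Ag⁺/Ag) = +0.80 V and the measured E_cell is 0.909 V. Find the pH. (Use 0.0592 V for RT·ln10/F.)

E°_cell = 0.80 V and n = 2.
log Q = n(E° − E)/0.0592 = 2×(0.80 − 0.909)/0.0592 = -3.682.
With Q = [H⁺]^2 / ([Ag⁺]^2·P(H₂)), solving for [H⁺] gives log[H⁺] = -3.729, so pH = 3.73.

pH = 3.73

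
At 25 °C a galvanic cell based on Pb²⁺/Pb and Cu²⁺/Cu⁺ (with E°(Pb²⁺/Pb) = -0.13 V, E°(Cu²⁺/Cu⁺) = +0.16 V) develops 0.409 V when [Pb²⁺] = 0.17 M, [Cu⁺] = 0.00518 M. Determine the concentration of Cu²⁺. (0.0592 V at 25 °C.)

From the Nernst equation, log Q = n(E° − E)/0.0592 = 2(0.29 − 0.409)/0.0592 = -4.020, so Q = 9.54 × 10^-5.
With Q = [Pb²⁺]·[Cu⁺]^2/[Cu²⁺]^2 and the known concentrations, [Cu²⁺]^2 in the denominator gives [Cu²⁺] = 0.22 M.

0.22 M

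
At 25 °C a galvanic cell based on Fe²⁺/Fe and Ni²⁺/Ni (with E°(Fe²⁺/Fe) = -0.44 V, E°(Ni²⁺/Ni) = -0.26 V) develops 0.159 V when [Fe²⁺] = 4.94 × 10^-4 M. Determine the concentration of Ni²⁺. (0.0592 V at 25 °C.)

9.6 × 10^-5 M

From the Nernst equation, log Q = n(E° − E)/0.0592 = 2(0.18 − 0.159)/0.0592 = 0.709, so Q = 5.12.
With Q = [Fe²⁺]/[Ni²⁺] and the known concentrations, [Ni²⁺] in the denominator gives [Ni²⁺] = 9.6 × 10^-5 M.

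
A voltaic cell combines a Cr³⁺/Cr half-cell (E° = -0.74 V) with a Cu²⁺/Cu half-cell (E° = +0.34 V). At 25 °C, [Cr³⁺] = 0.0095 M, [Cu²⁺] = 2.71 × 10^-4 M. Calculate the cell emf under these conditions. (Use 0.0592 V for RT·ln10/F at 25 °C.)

1.01 V

The Cu²⁺/Cu couple has the higher reduction potential and acts as the cathode, so E°_cell = +0.34 − (-0.74) = 1.08 V.
Balancing electrons gives n = 6; the reaction quotient is Q = [Cr³⁺]^2/[Cu²⁺]^3 = 4.53 × 10^6.
At 25 °C, E = E° − (0.0592/n) log Q = 1.08 − (0.0592/6)(6.657) = 1.080 − 0.066 = 1.014 V.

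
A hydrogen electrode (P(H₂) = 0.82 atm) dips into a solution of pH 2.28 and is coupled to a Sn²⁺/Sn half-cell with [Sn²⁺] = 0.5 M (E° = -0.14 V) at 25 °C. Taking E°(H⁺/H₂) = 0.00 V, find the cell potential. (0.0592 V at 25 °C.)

0.016 V

The hydrogen couple is the cathode, so E°_cell = 0.14 V; n = 2.
[H⁺] = 10^(−2.28) = 0.0052 M, and Q = [Sn²⁺]·P(H₂) / [H⁺]^2 = 1.49 × 10^4.
E = E° − (0.0592/2) log Q = 0.14 − (0.0592/2)(4.173) = 0.016 V.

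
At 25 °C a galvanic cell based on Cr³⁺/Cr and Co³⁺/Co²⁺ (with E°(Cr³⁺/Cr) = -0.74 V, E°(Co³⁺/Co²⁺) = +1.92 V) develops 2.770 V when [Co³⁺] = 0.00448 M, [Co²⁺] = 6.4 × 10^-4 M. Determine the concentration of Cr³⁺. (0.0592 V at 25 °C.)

9.1 × 10^-4 M

From the Nernst equation, log Q = n(E° − E)/0.0592 = 3(2.66 − 2.770)/0.0592 = -5.574, so Q = 2.66 × 10^-6.
With Q = [Cr³⁺]·[Co²⁺]^3/[Co³⁺]^3 and the known concentrations, [Cr³⁺] in the numerator gives [Cr³⁺] = 9.1 × 10^-4 M.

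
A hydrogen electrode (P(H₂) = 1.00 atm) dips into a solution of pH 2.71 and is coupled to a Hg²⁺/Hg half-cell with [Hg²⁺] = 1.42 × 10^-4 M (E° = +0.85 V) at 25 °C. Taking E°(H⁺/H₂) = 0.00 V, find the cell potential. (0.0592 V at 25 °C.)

The Hg²⁺/Hg couple is the cathode, so E°_cell = 0.85 V; n = 2.
[H⁺] = 10^(−2.71) = 0.0019 M, and Q = [H⁺]^2 / ([Hg²⁺]·P(H₂)) = 0.0268.
E = E° − (0.0592/2) log Q = 0.85 − (0.0592/2)(-1.572) = 0.897 V.

0.90 V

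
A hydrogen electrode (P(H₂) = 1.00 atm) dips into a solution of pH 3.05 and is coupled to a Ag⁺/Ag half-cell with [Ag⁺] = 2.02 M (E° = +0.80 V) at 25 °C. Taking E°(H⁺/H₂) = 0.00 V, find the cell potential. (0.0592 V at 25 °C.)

1.00 V

The Ag⁺/Ag couple is the cathode, so E°_cell = 0.80 V; n = 2.
[H⁺] = 10^(−3.05) = 8.9 × 10^-4 M, and Q = [H⁺]^2 / ([Ag⁺]^2·P(H₂)) = 1.95 × 10^-7.
E = E° − (0.0592/2) log Q = 0.80 − (0.0592/2)(-6.711) = 0.999 V.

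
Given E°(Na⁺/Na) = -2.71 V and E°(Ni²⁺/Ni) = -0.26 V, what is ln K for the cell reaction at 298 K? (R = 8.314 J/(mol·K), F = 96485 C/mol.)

E°_cell = -0.26 − (-2.71) = 2.45 V, with n = 2 electrons transferred.
At equilibrium E = 0, so the Nernst equation gives ln K = nFE°/RT = (2)(96485)(2.45)/((8.314)(298)) = 190.82.

ln K = 190.8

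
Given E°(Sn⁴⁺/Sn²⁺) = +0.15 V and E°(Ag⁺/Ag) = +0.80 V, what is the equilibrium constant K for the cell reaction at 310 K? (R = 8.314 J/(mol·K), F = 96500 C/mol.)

E°_cell = +0.80 − (+0.15) = 0.65 V, with n = 2 electrons transferred.
At equilibrium E = 0, so the Nernst equation gives ln K = nFE°/RT = (2)(96500)(0.65)/((8.314)(310)) = 48.67.
K = e^48.67 = 1.4 × 10^21.

1.4 × 10^21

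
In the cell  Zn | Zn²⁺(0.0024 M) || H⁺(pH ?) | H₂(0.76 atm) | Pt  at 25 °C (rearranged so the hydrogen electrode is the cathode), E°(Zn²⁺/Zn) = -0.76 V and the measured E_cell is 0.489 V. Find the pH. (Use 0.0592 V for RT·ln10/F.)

E°_cell = 0.76 V and n = 2.
log Q = n(E° − E)/0.0592 = 2×(0.76 − 0.489)/0.0592 = 9.155.
With Q = [Zn²⁺]·P(H₂) / [H⁺]^2, solving for [H⁺] gives log[H⁺] = -5.947, so pH = 5.95.

pH = 5.95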